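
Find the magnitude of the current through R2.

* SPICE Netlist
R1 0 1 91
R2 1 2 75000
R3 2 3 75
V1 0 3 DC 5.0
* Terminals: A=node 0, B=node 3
Nodal analysis, taking node 3 as the 0 V reference.
Source V1 fixes V_0 = 5 V.
KCL at each unknown node (sum of currents leaving = 0; resistances in Ω):
  Node 1: (V_1 - 5)/91 + (V_1 - V_2)/75000 = 0
  Node 2: (V_2 - V_1)/75000 + (V_2 - 0)/75 = 0
Collecting terms (coefficients in siemens):
  0.011·V_1 - 0.00001333·V_2 = 0.05495
  0.01335·V_2 - 0.00001333·V_1 = 0
Determinant D = (0.011)(0.01335) - (-0.00001333)(-0.00001333) = 0.0001468
V_1 = [(0.05495)(0.01335) - (-0.00001333)(0)]/D = 4.994 V
V_2 = [(0.011)(0) - (0.05495)(-0.00001333)]/D = 0.004989 V
I_R2 = (V_1 - V_2)/R2 = (4.994 - 0.004989)/75000 = 0.00006652 A
|I_R2| = 0.00006652 A

Final answer: |I_R2| = 6.652e-05 A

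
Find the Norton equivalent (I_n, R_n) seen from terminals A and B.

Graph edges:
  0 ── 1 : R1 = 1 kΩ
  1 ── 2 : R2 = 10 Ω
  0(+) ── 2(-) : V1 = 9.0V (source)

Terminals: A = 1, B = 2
Find the Thévenin equivalent first; then I_n = V_th/R_th and R_n = R_th.
Step 1 — V_th is the open-circuit voltage V_A - V_B (nothing connected across the terminals).
Nodal analysis, taking node 2 as the 0 V reference.
Source V1 fixes V_0 = 9 V.
KCL at each unknown node (sum of currents leaving = 0; resistances in Ω):
  Node 1: (V_1 - 9)/1000 + (V_1 - 0)/10 = 0
Collecting terms: 0.101 × V_1 = 0.009  =>  V_1 = 0.08911 V
V_th = V_1 - V_2 = 0.08911 - 0 = 0.08911 V
Step 2 — R_th: zero the source — replace V1 by a short circuit (node 2 merges into node 0) — and find the resistance seen between A (node 1) and B (node 0).
Reduce the network between node 1 (A) and node 0 (B) by series/parallel combination:
  Rp1 = R1 ‖ R2 (parallel, both between nodes 0 and 1) = 1/(1/1000 + 1/10) = 9.901 Ω
R_th = 9.901 Ω
I_n = V_th/R_th = 0.08911/9.901 = 0.009 A, and R_n = R_th = 9.901 Ω

Final answer: I_n = 0.009 A, R_n = 9.901 Ω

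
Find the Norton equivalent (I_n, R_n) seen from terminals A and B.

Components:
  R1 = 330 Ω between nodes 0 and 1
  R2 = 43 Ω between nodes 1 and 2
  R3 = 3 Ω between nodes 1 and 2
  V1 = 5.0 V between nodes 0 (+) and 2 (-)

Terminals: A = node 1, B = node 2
Find the Thévenin equivalent first; then I_n = V_th/R_th and R_n = R_th.
Step 1 — V_th is the open-circuit voltage V_A - V_B (nothing connected across the terminals).
Nodal analysis, taking node 2 as the 0 V reference.
Source V1 fixes V_0 = 5 V.
KCL at each unknown node (sum of currents leaving = 0; resistances in Ω):
  Node 1: (V_1 - 5)/330 + (V_1 - 0)/43 + (V_1 - 0)/3 = 0
Collecting terms: 0.3596 × V_1 = 0.01515  =>  V_1 = 0.04213 V
V_th = V_1 - V_2 = 0.04213 - 0 = 0.04213 V
Step 2 — R_th: zero the source — replace V1 by a short circuit (node 2 merges into node 0) — and find the resistance seen between A (node 1) and B (node 0).
Reduce the network between node 1 (A) and node 0 (B) by series/parallel combination:
  Rp1 = R1 ‖ R2 ‖ R3 (parallel, all between nodes 0 and 1) = 1/(1/330 + 1/43 + 1/3) = 2.781 Ω
R_th = 2.781 Ω
I_n = V_th/R_th = 0.04213/2.781 = 0.01515 A, and R_n = R_th = 2.781 Ω

Final answer: I_n = 0.01515 A, R_n = 2.781 Ω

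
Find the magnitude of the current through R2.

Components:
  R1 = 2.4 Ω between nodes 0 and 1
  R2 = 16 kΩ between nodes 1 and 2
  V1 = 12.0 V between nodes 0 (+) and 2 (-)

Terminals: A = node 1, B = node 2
Nodal analysis, taking node 2 as the 0 V reference.
Source V1 fixes V_0 = 12 V.
KCL at each unknown node (sum of currents leaving = 0; resistances in Ω):
  Node 1: (V_1 - 12)/2.4 + (V_1 - 0)/16000 = 0
Collecting terms: 0.4167 × V_1 = 5  =>  V_1 = 12 V
I_R2 = (V_1 - V_2)/R2 = (12 - 0)/16000 = 0.0007499 A
|I_R2| = 0.0007499 A

Final answer: |I_R2| = 0.0007499 A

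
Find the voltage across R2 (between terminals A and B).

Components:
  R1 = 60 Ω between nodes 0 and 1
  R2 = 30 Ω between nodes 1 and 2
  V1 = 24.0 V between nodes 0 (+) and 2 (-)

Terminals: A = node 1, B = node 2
R1 and R2 are in series across V1 (node 0 → node 1 → node 2), and the output A–B is taken across R2, so this is a voltage divider.
Series current: I = V1/(R1 + R2) = 24/(60 + 30) = 24/90 = 0.2667 A
V_R2 = I × R2 = V1 × R2/(R1 + R2) = 24 × 30/90 = 8 V

Final answer: 8 V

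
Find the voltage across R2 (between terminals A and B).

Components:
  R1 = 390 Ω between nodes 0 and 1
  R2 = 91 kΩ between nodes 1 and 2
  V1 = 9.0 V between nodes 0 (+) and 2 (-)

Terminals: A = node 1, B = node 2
R1 and R2 are in series across V1 (node 0 → node 1 → node 2), and the output A–B is taken across R2, so this is a voltage divider.
Series current: I = V1/(R1 + R2) = 9/(390 + 91000) = 9/91390 = 0.00009848 A
V_R2 = I × R2 = V1 × R2/(R1 + R2) = 9 × 91000/91390 = 8.962 V

Final answer: 8.962 V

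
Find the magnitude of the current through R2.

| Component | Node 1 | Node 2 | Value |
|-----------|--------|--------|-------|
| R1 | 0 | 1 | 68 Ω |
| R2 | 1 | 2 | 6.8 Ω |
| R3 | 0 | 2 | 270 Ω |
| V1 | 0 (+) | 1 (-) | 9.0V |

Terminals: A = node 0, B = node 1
Nodal analysis, taking node 1 as the 0 V reference.
Source V1 fixes V_0 = 9 V.
KCL at each unknown node (sum of currents leaving = 0; resistances in Ω):
  Node 2: (V_2 - 0)/6.8 + (V_2 - 9)/270 = 0
Collecting terms: 0.1508 × V_2 = 0.03333  =>  V_2 = 0.2211 V
I_R2 = (V_1 - V_2)/R2 = (0 - 0.2211)/6.8 = -0.03251 A
|I_R2| = 0.03251 A

Final answer: |I_R2| = 0.03251 A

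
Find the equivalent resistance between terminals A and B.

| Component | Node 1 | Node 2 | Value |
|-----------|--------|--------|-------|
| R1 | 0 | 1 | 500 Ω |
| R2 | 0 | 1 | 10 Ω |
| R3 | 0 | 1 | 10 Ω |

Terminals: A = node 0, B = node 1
Reduce the network between node 0 (A) and node 1 (B) by series/parallel combination:
  Rp1 = R1 ‖ R2 ‖ R3 (parallel, all between nodes 0 and 1) = 1/(1/500 + 1/10 + 1/10) = 4.95 Ω
R_eq = 4.95 Ω

Final answer: 4.95 Ω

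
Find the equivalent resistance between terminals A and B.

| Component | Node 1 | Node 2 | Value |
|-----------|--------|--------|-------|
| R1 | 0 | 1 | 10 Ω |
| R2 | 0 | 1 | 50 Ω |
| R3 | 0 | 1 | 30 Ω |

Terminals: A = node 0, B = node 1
Reduce the network between node 0 (A) and node 1 (B) by series/parallel combination:
  Rp1 = R1 ‖ R2 ‖ R3 (parallel, all between nodes 0 and 1) = 1/(1/10 + 1/50 + 1/30) = 6.522 Ω
R_eq = 6.522 Ω

Final answer: 6.522 Ω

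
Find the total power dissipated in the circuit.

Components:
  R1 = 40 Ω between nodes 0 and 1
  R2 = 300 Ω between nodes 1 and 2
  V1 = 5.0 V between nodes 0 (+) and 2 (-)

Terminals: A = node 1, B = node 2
Nodal analysis, taking node 2 as the 0 V reference.
Source V1 fixes V_0 = 5 V.
KCL at each unknown node (sum of currents leaving = 0; resistances in Ω):
  Node 1: (V_1 - 5)/40 + (V_1 - 0)/300 = 0
Collecting terms: 0.02833 × V_1 = 0.125  =>  V_1 = 4.412 V
Power in each resistor, P = (ΔV)²/R:
  P_R1 = (5 - 4.412)²/40 = 0.008651 W
  P_R2 = (4.412 - 0)²/300 = 0.06488 W
P_total = P_R1 + P_R2 = 0.07353 W

Final answer: 0.07353 W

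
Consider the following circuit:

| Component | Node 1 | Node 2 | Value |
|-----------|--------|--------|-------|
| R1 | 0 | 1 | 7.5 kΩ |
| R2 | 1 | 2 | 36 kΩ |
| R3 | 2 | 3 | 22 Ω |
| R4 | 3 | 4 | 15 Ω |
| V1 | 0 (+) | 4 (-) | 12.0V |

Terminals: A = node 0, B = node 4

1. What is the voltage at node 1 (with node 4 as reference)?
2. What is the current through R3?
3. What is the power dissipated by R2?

Nodal analysis, taking node 4 as the 0 V reference.
Source V1 fixes V_0 = 12 V.
KCL at each unknown node (sum of currents leaving = 0; resistances in Ω):
  Node 1: (V_1 - 12)/7500 + (V_1 - V_2)/36000 = 0
  Node 2: (V_2 - V_1)/36000 + (V_2 - V_3)/22 = 0
  Node 3: (V_3 - V_2)/22 + (V_3 - 0)/15 = 0
Collecting terms (coefficients in siemens):
  0.0001611·V_1 - 0.00002778·V_2 = 0.0016
  0.04548·V_2 - 0.00002778·V_1 - 0.04545·V_3 = 0
  0.1121·V_3 - 0.04545·V_2 = 0
Solving these 3 simultaneous equations (Gaussian elimination) gives:
  V_1 = 9.933 V, V_2 = 0.0102 V, V_3 = 0.004134 V
Part 1:
  Read off the nodal solution: V_1 = 9.933 V
Part 2:
  I_R3 = (V_2 - V_3)/R3 = (0.0102 - 0.004134)/22 = 0.0002756 A
  Magnitude: I_R3 = 0.0002756 A
Part 3:
  I_R2 = (V_1 - V_2)/R2 = (9.933 - 0.0102)/36000 = 0.0002756 A
  P_R2 = I_R2² × R2 = (0.0002756)² × 36000 = 0.002735 W

Final answers:
1. V_1 = 9.933 V
2. I_R3 = 0.0002756 A
3. P_R2 = 0.002735 W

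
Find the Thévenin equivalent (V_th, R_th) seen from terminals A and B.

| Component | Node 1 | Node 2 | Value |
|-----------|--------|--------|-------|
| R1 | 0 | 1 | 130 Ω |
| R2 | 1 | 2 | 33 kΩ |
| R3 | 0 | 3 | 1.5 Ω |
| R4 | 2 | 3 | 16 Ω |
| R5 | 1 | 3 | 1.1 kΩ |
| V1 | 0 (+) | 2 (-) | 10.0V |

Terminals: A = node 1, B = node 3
Step 1 — V_th is the open-circuit voltage V_A - V_B (nothing connected across the terminals).
Nodal analysis, taking node 2 as the 0 V reference.
Source V1 fixes V_0 = 10 V.
KCL at each unknown node (sum of currents leaving = 0; resistances in Ω):
  Node 1: (V_1 - 10)/130 + (V_1 - 0)/33000 + (V_1 - V_3)/1100 = 0
  Node 3: (V_3 - 10)/1.5 + (V_3 - 0)/16 + (V_3 - V_1)/1100 = 0
Collecting terms (coefficients in siemens):
  0.008632·V_1 - 0.0009091·V_3 = 0.07692
  0.7301·V_3 - 0.0009091·V_1 = 6.667
Determinant D = (0.008632)(0.7301) - (-0.0009091)(-0.0009091) = 0.006301
V_1 = [(0.07692)(0.7301) - (-0.0009091)(6.667)]/D = 9.875 V
V_3 = [(0.008632)(6.667) - (0.07692)(-0.0009091)]/D = 9.144 V
V_th = V_1 - V_3 = 9.875 - 9.144 = 0.7309 V
Step 2 — R_th: zero the source — replace V1 by a short circuit (node 2 merges into node 0) — and find the resistance seen between A (node 1) and B (node 3).
Reduce the network between node 1 (A) and node 3 (B) by series/parallel combination:
  Rp1 = R1 ‖ R2 (parallel, both between nodes 0 and 1) = 1/(1/130 + 1/33000) = 129.5 Ω
  Rp2 = R3 ‖ R4 (parallel, both between nodes 0 and 3) = 1/(1/1.5 + 1/16) = 1.371 Ω
  Rs1 = Rp1 + Rp2 (series, joined only at node 0) = 129.5 + 1.371 = 130.9 Ω
  Rp3 = R5 ‖ Rs1 (parallel, both between nodes 1 and 3) = 1/(1/1100 + 1/130.9) = 116.9 Ω
R_th = 116.9 Ω

Final answer: V_th = 0.7309 V, R_th = 116.9 Ω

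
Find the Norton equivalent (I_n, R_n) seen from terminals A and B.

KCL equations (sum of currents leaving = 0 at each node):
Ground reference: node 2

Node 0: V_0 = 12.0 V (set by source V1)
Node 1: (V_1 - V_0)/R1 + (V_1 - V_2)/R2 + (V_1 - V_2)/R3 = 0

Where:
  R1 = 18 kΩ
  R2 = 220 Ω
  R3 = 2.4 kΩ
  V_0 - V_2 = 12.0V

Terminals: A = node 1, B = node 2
Find the Thévenin equivalent first; then I_n = V_th/R_th and R_n = R_th.
Step 1 — V_th is the open-circuit voltage V_A - V_B (nothing connected across the terminals).
Nodal analysis, taking node 2 as the 0 V reference.
Source V1 fixes V_0 = 12 V.
KCL at each unknown node (sum of currents leaving = 0; resistances in Ω):
  Node 1: (V_1 - 12)/18000 + (V_1 - 0)/220 + (V_1 - 0)/2400 = 0
Collecting terms: 0.005018 × V_1 = 0.0006667  =>  V_1 = 0.1329 V
V_th = V_1 - V_2 = 0.1329 - 0 = 0.1329 V
Step 2 — R_th: zero the source — replace V1 by a short circuit (node 2 merges into node 0) — and find the resistance seen between A (node 1) and B (node 0).
Reduce the network between node 1 (A) and node 0 (B) by series/parallel combination:
  Rp1 = R1 ‖ R2 ‖ R3 (parallel, all between nodes 0 and 1) = 1/(1/18000 + 1/220 + 1/2400) = 199.3 Ω
R_th = 199.3 Ω
I_n = V_th/R_th = 0.1329/199.3 = 0.0006667 A, and R_n = R_th = 199.3 Ω

Final answer: I_n = 0.0006667 A, R_n = 199.3 Ω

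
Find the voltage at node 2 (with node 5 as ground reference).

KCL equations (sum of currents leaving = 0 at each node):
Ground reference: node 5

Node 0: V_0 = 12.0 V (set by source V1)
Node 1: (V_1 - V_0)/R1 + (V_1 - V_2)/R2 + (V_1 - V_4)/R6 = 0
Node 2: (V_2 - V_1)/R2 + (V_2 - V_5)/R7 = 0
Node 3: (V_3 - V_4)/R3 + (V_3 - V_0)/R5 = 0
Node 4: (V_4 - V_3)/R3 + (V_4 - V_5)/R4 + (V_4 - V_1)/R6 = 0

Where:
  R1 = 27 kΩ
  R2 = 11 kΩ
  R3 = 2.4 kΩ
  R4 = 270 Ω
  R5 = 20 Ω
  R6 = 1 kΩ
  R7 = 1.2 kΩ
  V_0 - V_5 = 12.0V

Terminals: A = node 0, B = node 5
Nodal analysis, taking node 5 as the 0 V reference.
Source V1 fixes V_0 = 12 V.
KCL at each unknown node (sum of currents leaving = 0; resistances in Ω):
  Node 1: (V_1 - 12)/27000 + (V_1 - V_2)/11000 + (V_1 - V_4)/1000 = 0
  Node 2: (V_2 - V_1)/11000 + (V_2 - 0)/1200 = 0
  Node 3: (V_3 - V_4)/2400 + (V_3 - 12)/20 = 0
  Node 4: (V_4 - V_3)/2400 + (V_4 - 0)/270 + (V_4 - V_1)/1000 = 0
Collecting terms (coefficients in siemens):
  0.001128·V_1 - 0.00009091·V_2 - 0.001·V_4 = 0.0004444
  0.0009242·V_2 - 0.00009091·V_1 = 0
  0.05042·V_3 - 0.0004167·V_4 = 0.6
  0.00512·V_4 - 0.001·V_1 - 0.0004167·V_3 = 0
Solving these 4 simultaneous equations (Gaussian elimination) gives:
  V_1 = 1.53 V, V_2 = 0.1505 V, V_3 = 11.91 V, V_4 = 1.268 V
The requested potential is V_2 = 0.1505 V.

Final answer: V_2 = 0.1505 V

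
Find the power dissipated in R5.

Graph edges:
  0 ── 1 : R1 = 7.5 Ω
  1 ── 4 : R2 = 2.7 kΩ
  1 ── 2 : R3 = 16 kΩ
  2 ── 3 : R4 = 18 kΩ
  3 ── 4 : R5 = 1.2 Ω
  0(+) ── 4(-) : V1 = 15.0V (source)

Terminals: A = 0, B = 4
Nodal analysis, taking node 4 as the 0 V reference.
Source V1 fixes V_0 = 15 V.
KCL at each unknown node (sum of currents leaving = 0; resistances in Ω):
  Node 1: (V_1 - 15)/7.5 + (V_1 - 0)/2700 + (V_1 - V_2)/16000 = 0
  Node 2: (V_2 - V_1)/16000 + (V_2 - V_3)/18000 = 0
  Node 3: (V_3 - V_2)/18000 + (V_3 - 0)/1.2 = 0
Collecting terms (coefficients in siemens):
  0.1338·V_1 - 0.0000625·V_2 = 2
  0.0001181·V_2 - 0.0000625·V_1 - 0.00005556·V_3 = 0
  0.8334·V_3 - 0.00005556·V_2 = 0
Solving these 3 simultaneous equations (Gaussian elimination) gives:
  V_1 = 14.96 V, V_2 = 7.918 V, V_3 = 0.0005278 V
I_R5 = (V_3 - V_4)/R5 = (0.0005278 - 0)/1.2 = 0.0004398 A
P_R5 = I_R5² × R5 = (0.0004398)² × 1.2 = 0.0000002322 W

Final answer: 2.322e-07 W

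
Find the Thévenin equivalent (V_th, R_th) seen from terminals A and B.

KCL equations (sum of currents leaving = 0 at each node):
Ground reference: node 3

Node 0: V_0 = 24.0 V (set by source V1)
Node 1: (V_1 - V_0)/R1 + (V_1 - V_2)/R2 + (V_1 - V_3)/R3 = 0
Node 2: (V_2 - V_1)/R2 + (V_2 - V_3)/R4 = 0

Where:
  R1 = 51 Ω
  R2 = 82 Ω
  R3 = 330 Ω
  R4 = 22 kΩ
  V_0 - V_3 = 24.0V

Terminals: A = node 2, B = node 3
Step 1 — V_th is the open-circuit voltage V_A - V_B (nothing connected across the terminals).
Nodal analysis, taking node 3 as the 0 V reference.
Source V1 fixes V_0 = 24 V.
KCL at each unknown node (sum of currents leaving = 0; resistances in Ω):
  Node 1: (V_1 - 24)/51 + (V_1 - V_2)/82 + (V_1 - 0)/330 = 0
  Node 2: (V_2 - V_1)/82 + (V_2 - 0)/22000 = 0
Collecting terms (coefficients in siemens):
  0.03483·V_1 - 0.0122·V_2 = 0.4706
  0.01224·V_2 - 0.0122·V_1 = 0
Determinant D = (0.03483)(0.01224) - (-0.0122)(-0.0122) = 0.0002777
V_1 = [(0.4706)(0.01224) - (-0.0122)(0)]/D = 20.75 V
V_2 = [(0.03483)(0) - (0.4706)(-0.0122)]/D = 20.67 V
V_th = V_2 - V_3 = 20.67 - 0 = 20.67 V
Step 2 — R_th: zero the source — replace V1 by a short circuit (node 3 merges into node 0) — and find the resistance seen between A (node 2) and B (node 0).
Reduce the network between node 2 (A) and node 0 (B) by series/parallel combination:
  Rp1 = R1 ‖ R3 (parallel, both between nodes 0 and 1) = 1/(1/51 + 1/330) = 44.17 Ω
  Rs1 = R2 + Rp1 (series, joined only at node 1) = 82 + 44.17 = 126.2 Ω
  Rp2 = R4 ‖ Rs1 (parallel, both between nodes 0 and 2) = 1/(1/22000 + 1/126.2) = 125.5 Ω
R_th = 125.5 Ω

Final answer: V_th = 20.67 V, R_th = 125.5 Ω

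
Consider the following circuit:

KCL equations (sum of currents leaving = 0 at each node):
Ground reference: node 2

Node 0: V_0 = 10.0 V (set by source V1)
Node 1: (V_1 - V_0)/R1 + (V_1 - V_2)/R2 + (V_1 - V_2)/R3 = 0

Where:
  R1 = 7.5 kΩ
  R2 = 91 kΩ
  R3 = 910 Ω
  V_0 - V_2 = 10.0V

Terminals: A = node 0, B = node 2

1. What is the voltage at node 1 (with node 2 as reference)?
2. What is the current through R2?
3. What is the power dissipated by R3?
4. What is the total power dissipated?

Nodal analysis, taking node 2 as the 0 V reference.
Source V1 fixes V_0 = 10 V.
KCL at each unknown node (sum of currents leaving = 0; resistances in Ω):
  Node 1: (V_1 - 10)/7500 + (V_1 - 0)/91000 + (V_1 - 0)/910 = 0
Collecting terms: 0.001243 × V_1 = 0.001333  =>  V_1 = 1.072 V
Part 1:
  Read off the nodal solution: V_1 = 1.072 V
Part 2:
  I_R2 = (V_1 - V_2)/R2 = (1.072 - 0)/91000 = 0.00001179 A
  Magnitude: I_R2 = 0.00001179 A
Part 3:
  I_R3 = (V_1 - V_2)/R3 = (1.072 - 0)/910 = 0.001179 A
  P_R3 = I_R3² × R3 = (0.001179)² × 910 = 0.001264 W
Part 4:
  Power in each resistor, P = (ΔV)²/R:
    P_R1 = (10 - 1.072)²/7500 = 0.01063 W
    P_R2 = (1.072 - 0)²/91000 = 0.00001264 W
    P_R3 = (1.072 - 0)²/910 = 0.001264 W
  P_total = P_R1 + P_R2 + P_R3 = 0.0119 W

Final answers:
1. V_1 = 1.072 V
2. I_R2 = 1.179e-05 A
3. P_R3 = 0.001264 W
4. P_total = 0.0119 W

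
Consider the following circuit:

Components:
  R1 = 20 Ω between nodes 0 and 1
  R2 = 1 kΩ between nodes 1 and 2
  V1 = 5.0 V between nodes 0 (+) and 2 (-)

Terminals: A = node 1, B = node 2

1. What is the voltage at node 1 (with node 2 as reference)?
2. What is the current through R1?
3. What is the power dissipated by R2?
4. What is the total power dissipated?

Nodal analysis, taking node 2 as the 0 V reference.
Source V1 fixes V_0 = 5 V.
KCL at each unknown node (sum of currents leaving = 0; resistances in Ω):
  Node 1: (V_1 - 5)/20 + (V_1 - 0)/1000 = 0
Collecting terms: 0.051 × V_1 = 0.25  =>  V_1 = 4.902 V
Part 1:
  Read off the nodal solution: V_1 = 4.902 V
Part 2:
  I_R1 = (V_0 - V_1)/R1 = (5 - 4.902)/20 = 0.004902 A
  Magnitude: I_R1 = 0.004902 A
Part 3:
  I_R2 = (V_1 - V_2)/R2 = (4.902 - 0)/1000 = 0.004902 A
  P_R2 = I_R2² × R2 = (0.004902)² × 1000 = 0.02403 W
Part 4:
  Power in each resistor, P = (ΔV)²/R:
    P_R1 = (5 - 4.902)²/20 = 0.0004806 W
    P_R2 = (4.902 - 0)²/1000 = 0.02403 W
  P_total = P_R1 + P_R2 = 0.02451 W

Final answers:
1. V_1 = 4.902 V
2. I_R1 = 0.004902 A
3. P_R2 = 0.02403 W
4. P_total = 0.02451 W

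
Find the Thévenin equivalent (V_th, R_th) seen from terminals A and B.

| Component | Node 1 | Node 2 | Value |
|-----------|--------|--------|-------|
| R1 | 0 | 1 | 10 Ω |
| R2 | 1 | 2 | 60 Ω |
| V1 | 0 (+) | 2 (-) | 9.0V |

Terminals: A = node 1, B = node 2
Step 1 — V_th is the open-circuit voltage V_A - V_B (nothing connected across the terminals).
Nodal analysis, taking node 2 as the 0 V reference.
Source V1 fixes V_0 = 9 V.
KCL at each unknown node (sum of currents leaving = 0; resistances in Ω):
  Node 1: (V_1 - 9)/10 + (V_1 - 0)/60 = 0
Collecting terms: 0.1167 × V_1 = 0.9  =>  V_1 = 7.714 V
V_th = V_1 - V_2 = 7.714 - 0 = 7.714 V
Step 2 — R_th: zero the source — replace V1 by a short circuit (node 2 merges into node 0) — and find the resistance seen between A (node 1) and B (node 0).
Reduce the network between node 1 (A) and node 0 (B) by series/parallel combination:
  Rp1 = R1 ‖ R2 (parallel, both between nodes 0 and 1) = 1/(1/10 + 1/60) = 8.571 Ω
R_th = 8.571 Ω

Final answer: V_th = 7.714 V, R_th = 8.571 Ω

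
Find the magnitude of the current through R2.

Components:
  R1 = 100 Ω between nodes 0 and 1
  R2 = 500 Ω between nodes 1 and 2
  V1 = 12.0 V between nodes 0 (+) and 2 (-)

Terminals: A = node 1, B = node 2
Nodal analysis, taking node 2 as the 0 V reference.
Source V1 fixes V_0 = 12 V.
KCL at each unknown node (sum of currents leaving = 0; resistances in Ω):
  Node 1: (V_1 - 12)/100 + (V_1 - 0)/500 = 0
Collecting terms: 0.012 × V_1 = 0.12  =>  V_1 = 10 V
I_R2 = (V_1 - V_2)/R2 = (10 - 0)/500 = 0.02 A
|I_R2| = 0.02 A

Final answer: |I_R2| = 0.02 A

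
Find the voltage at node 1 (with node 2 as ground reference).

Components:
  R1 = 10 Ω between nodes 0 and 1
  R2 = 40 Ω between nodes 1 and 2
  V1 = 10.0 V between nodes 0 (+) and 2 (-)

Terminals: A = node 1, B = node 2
Nodal analysis, taking node 2 as the 0 V reference.
Source V1 fixes V_0 = 10 V.
KCL at each unknown node (sum of currents leaving = 0; resistances in Ω):
  Node 1: (V_1 - 10)/10 + (V_1 - 0)/40 = 0
Collecting terms: 0.125 × V_1 = 1  =>  V_1 = 8 V
The requested potential is V_1 = 8 V.

Final answer: V_1 = 8 V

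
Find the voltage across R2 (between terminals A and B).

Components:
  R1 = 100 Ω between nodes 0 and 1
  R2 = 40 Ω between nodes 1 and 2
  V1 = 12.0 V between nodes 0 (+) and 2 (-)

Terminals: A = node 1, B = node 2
R1 and R2 are in series across V1 (node 0 → node 1 → node 2), and the output A–B is taken across R2, so this is a voltage divider.
Series current: I = V1/(R1 + R2) = 12/(100 + 40) = 12/140 = 0.08571 A
V_R2 = I × R2 = V1 × R2/(R1 + R2) = 12 × 40/140 = 3.429 V

Final answer: 3.429 V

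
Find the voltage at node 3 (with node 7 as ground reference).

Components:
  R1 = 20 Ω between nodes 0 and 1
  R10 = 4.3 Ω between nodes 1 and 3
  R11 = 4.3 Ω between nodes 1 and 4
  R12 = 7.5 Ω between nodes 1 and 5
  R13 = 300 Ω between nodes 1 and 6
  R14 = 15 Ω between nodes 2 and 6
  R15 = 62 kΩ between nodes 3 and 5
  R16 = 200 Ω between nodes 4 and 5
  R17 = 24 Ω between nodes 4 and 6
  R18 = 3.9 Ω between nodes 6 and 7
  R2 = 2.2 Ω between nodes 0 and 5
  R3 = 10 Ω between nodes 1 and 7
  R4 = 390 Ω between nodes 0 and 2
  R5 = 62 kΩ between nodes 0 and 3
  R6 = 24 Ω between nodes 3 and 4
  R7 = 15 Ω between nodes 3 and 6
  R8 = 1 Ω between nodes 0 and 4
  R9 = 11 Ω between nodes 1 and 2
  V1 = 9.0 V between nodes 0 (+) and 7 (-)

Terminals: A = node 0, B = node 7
Nodal analysis, taking node 7 as the 0 V reference.
Source V1 fixes V_0 = 9 V.
KCL at each unknown node (sum of currents leaving = 0; resistances in Ω):
  Node 1: (V_1 - 9)/20 + (V_1 - 0)/10 + (V_1 - V_2)/11 + (V_1 - V_3)/4.3 + (V_1 - V_4)/4.3 + (V_1 - V_5)/7.5 + (V_1 - V_6)/300 = 0
  Node 2: (V_2 - 9)/390 + (V_2 - V_1)/11 + (V_2 - V_6)/15 = 0
  Node 3: (V_3 - 9)/62000 + (V_3 - V_4)/24 + (V_3 - V_6)/15 + (V_3 - V_1)/4.3 + (V_3 - V_5)/62000 = 0
  Node 4: (V_4 - V_3)/24 + (V_4 - 9)/1 + (V_4 - V_1)/4.3 + (V_4 - V_5)/200 + (V_4 - V_6)/24 = 0
  Node 5: (V_5 - 9)/2.2 + (V_5 - V_1)/7.5 + (V_5 - V_3)/62000 + (V_5 - V_4)/200 = 0
  Node 6: (V_6 - V_3)/15 + (V_6 - V_1)/300 + (V_6 - V_2)/15 + (V_6 - V_4)/24 + (V_6 - 0)/3.9 = 0
Collecting terms (coefficients in siemens):
  0.8427·V_1 - 0.09091·V_2 - 0.2326·V_3 - 0.2326·V_4 - 0.1333·V_5 - 0.003333·V_6 = 0.45
  0.1601·V_2 - 0.09091·V_1 - 0.06667·V_6 = 0.02308
  0.3409·V_3 - 0.2326·V_1 - 0.04167·V_4 - 0.00001613·V_5 - 0.06667·V_6 = 0.0001452
  1.321·V_4 - 0.2326·V_1 - 0.04167·V_3 - 0.005·V_5 - 0.04167·V_6 = 9
  0.5929·V_5 - 0.1333·V_1 - 0.00001613·V_3 - 0.005·V_4 = 4.091
  0.4347·V_6 - 0.003333·V_1 - 0.06667·V_2 - 0.06667·V_3 - 0.04167·V_4 = 0
Solving these 6 simultaneous equations (Gaussian elimination) gives:
  V_1 = 6.211 V, V_2 = 4.68 V, V_3 = 5.714 V, V_4 = 8.195 V
  V_5 = 8.366 V, V_6 = 2.427 V
The requested potential is V_3 = 5.714 V.

Final answer: V_3 = 5.714 V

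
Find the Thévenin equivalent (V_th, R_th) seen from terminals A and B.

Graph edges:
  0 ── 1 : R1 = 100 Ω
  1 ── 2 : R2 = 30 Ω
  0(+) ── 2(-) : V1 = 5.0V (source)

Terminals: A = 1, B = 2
Step 1 — V_th is the open-circuit voltage V_A - V_B (nothing connected across the terminals).
Nodal analysis, taking node 2 as the 0 V reference.
Source V1 fixes V_0 = 5 V.
KCL at each unknown node (sum of currents leaving = 0; resistances in Ω):
  Node 1: (V_1 - 5)/100 + (V_1 - 0)/30 = 0
Collecting terms: 0.04333 × V_1 = 0.05  =>  V_1 = 1.154 V
V_th = V_1 - V_2 = 1.154 - 0 = 1.154 V
Step 2 — R_th: zero the source — replace V1 by a short circuit (node 2 merges into node 0) — and find the resistance seen between A (node 1) and B (node 0).
Reduce the network between node 1 (A) and node 0 (B) by series/parallel combination:
  Rp1 = R1 ‖ R2 (parallel, both between nodes 0 and 1) = 1/(1/100 + 1/30) = 23.08 Ω
R_th = 23.08 Ω

Final answer: V_th = 1.154 V, R_th = 23.08 Ω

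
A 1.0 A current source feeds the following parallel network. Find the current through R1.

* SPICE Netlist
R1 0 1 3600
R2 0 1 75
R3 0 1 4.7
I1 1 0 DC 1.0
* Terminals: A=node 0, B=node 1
All resistors sit directly between nodes 0 and 1, so they are in parallel and share one voltage V; the full source current 1 A splits among them.
1/R_par = 1/3600 + 1/75 + 1/4.7 = 0.2264 S  =>  R_par = 4.417 Ω
V = I × R_par = 1 × 4.417 = 4.417 V
I_R1 = V/R1 = 4.417/3600 = 0.001227 A

Final answer: 0.001227 A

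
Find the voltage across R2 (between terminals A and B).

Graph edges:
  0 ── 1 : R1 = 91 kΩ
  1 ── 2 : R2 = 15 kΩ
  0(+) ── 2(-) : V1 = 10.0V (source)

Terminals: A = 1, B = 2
R1 and R2 are in series across V1 (node 0 → node 1 → node 2), and the output A–B is taken across R2, so this is a voltage divider.
Series current: I = V1/(R1 + R2) = 10/(91000 + 15000) = 10/106000 = 0.00009434 A
V_R2 = I × R2 = V1 × R2/(R1 + R2) = 10 × 15000/106000 = 1.415 V

Final answer: 1.415 V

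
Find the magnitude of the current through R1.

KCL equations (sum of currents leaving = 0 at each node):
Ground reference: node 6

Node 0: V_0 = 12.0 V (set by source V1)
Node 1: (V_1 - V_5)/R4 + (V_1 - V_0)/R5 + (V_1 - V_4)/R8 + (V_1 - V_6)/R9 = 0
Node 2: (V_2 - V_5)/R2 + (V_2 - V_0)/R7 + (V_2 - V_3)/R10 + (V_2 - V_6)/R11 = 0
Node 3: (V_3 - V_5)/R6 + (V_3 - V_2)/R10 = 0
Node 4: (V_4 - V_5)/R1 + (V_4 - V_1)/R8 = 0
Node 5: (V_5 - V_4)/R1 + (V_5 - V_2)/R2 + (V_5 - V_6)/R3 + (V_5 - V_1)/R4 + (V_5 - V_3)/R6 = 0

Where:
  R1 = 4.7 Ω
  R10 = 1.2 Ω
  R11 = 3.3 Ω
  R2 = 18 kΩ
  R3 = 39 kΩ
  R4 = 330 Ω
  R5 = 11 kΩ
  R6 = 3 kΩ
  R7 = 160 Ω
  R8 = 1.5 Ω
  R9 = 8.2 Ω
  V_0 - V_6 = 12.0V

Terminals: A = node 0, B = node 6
Nodal analysis, taking node 6 as the 0 V reference.
Source V1 fixes V_0 = 12 V.
KCL at each unknown node (sum of currents leaving = 0; resistances in Ω):
  Node 1: (V_1 - V_5)/330 + (V_1 - 12)/11000 + (V_1 - V_4)/1.5 + (V_1 - 0)/8.2 = 0
  Node 2: (V_2 - V_5)/18000 + (V_2 - 12)/160 + (V_2 - V_3)/1.2 + (V_2 - 0)/3.3 = 0
  Node 3: (V_3 - V_5)/3000 + (V_3 - V_2)/1.2 = 0
  Node 4: (V_4 - V_5)/4.7 + (V_4 - V_1)/1.5 = 0
  Node 5: (V_5 - V_4)/4.7 + (V_5 - V_2)/18000 + (V_5 - 0)/39000 + (V_5 - V_1)/330 + (V_5 - V_3)/3000 = 0
Collecting terms (coefficients in siemens):
  0.7917·V_1 - 0.6667·V_4 - 0.00303·V_5 = 0.001091
  1.143·V_2 - 0.8333·V_3 - 0.00005556·V_5 = 0.075
  0.8337·V_3 - 0.8333·V_2 - 0.0003333·V_5 = 0
  0.8794·V_4 - 0.6667·V_1 - 0.2128·V_5 = 0
  0.2162·V_5 - 0.00303·V_1 - 0.00005556·V_2 - 0.0003333·V_3 - 0.2128·V_4 = 0
Solving these 5 simultaneous equations (Gaussian elimination) gives:
  V_1 = 0.009676 V, V_2 = 0.2422 V, V_3 = 0.2421 V, V_4 = 0.009808 V
  V_5 = 0.01022 V
I_R1 = (V_4 - V_5)/R1 = (0.009808 - 0.01022)/4.7 = -0.00008826 A
|I_R1| = 0.00008826 A

Final answer: |I_R1| = 8.826e-05 A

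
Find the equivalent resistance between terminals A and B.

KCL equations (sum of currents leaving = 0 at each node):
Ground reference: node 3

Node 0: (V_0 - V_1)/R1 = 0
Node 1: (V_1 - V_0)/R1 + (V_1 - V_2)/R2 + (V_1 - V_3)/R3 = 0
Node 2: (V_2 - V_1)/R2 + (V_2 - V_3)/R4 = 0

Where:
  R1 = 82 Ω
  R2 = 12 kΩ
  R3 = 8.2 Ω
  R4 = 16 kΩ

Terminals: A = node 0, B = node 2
Reduce the network between node 0 (A) and node 2 (B) by series/parallel combination:
  Rs1 = R3 + R4 (series, joined only at node 3) = 8.2 + 16000 = 16010 Ω
  Rp1 = R2 ‖ Rs1 (parallel, both between nodes 1 and 2) = 1/(1/12000 + 1/16010) = 6859 Ω
  Rs2 = R1 + Rp1 (series, joined only at node 1) = 82 + 6859 = 6941 Ω
R_eq = 6.941 kΩ

Final answer: 6.941 kΩ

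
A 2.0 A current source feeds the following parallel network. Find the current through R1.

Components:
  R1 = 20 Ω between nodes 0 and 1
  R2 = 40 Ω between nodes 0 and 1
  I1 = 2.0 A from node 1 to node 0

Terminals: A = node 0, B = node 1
All resistors sit directly between nodes 0 and 1, so they are in parallel and share one voltage V; the full source current 2 A splits among them.
1/R_par = 1/20 + 1/40 = 0.075 S  =>  R_par = 13.33 Ω
V = I × R_par = 2 × 13.33 = 26.67 V
I_R1 = V/R1 = 26.67/20 = 1.333 A

Final answer: 1.333 A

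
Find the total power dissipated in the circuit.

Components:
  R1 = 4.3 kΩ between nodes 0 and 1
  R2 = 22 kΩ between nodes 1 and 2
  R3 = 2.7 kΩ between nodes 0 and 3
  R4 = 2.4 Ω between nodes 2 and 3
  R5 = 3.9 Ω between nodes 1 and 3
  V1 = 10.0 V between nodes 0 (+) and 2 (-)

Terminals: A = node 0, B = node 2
Nodal analysis, taking node 2 as the 0 V reference.
Source V1 fixes V_0 = 10 V.
KCL at each unknown node (sum of currents leaving = 0; resistances in Ω):
  Node 1: (V_1 - 10)/4300 + (V_1 - 0)/22000 + (V_1 - V_3)/3.9 = 0
  Node 3: (V_3 - 10)/2700 + (V_3 - 0)/2.4 + (V_3 - V_1)/3.9 = 0
Collecting terms (coefficients in siemens):
  0.2567·V_1 - 0.2564·V_3 = 0.002326
  0.6734·V_3 - 0.2564·V_1 = 0.003704
Determinant D = (0.2567)(0.6734) - (-0.2564)(-0.2564) = 0.1071
V_1 = [(0.002326)(0.6734) - (-0.2564)(0.003704)]/D = 0.02349 V
V_3 = [(0.2567)(0.003704) - (0.002326)(-0.2564)]/D = 0.01444 V
Power in each resistor, P = (ΔV)²/R:
  P_R1 = (10 - 0.02349)²/4300 = 0.02315 W
  P_R2 = (0.02349 - 0)²/22000 = 0.00000002507 W
  P_R3 = (10 - 0.01444)²/2700 = 0.03693 W
  P_R4 = (0 - 0.01444)²/2.4 = 0.0000869 W
  P_R5 = (0.02349 - 0.01444)²/3.9 = 0.00002097 W
P_total = P_R1 + P_R2 + P_R3 + P_R4 + P_R5 = 0.06018 W

Final answer: 0.06018 W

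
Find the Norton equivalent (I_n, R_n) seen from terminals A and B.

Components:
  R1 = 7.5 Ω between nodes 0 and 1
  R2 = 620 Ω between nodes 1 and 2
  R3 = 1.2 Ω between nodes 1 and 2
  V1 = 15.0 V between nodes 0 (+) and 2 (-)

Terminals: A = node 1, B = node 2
Find the Thévenin equivalent first; then I_n = V_th/R_th and R_n = R_th.
Step 1 — V_th is the open-circuit voltage V_A - V_B (nothing connected across the terminals).
Nodal analysis, taking node 2 as the 0 V reference.
Source V1 fixes V_0 = 15 V.
KCL at each unknown node (sum of currents leaving = 0; resistances in Ω):
  Node 1: (V_1 - 15)/7.5 + (V_1 - 0)/620 + (V_1 - 0)/1.2 = 0
Collecting terms: 0.9683 × V_1 = 2  =>  V_1 = 2.066 V
V_th = V_1 - V_2 = 2.066 - 0 = 2.066 V
Step 2 — R_th: zero the source — replace V1 by a short circuit (node 2 merges into node 0) — and find the resistance seen between A (node 1) and B (node 0).
Reduce the network between node 1 (A) and node 0 (B) by series/parallel combination:
  Rp1 = R1 ‖ R2 ‖ R3 (parallel, all between nodes 0 and 1) = 1/(1/7.5 + 1/620 + 1/1.2) = 1.033 Ω
R_th = 1.033 Ω
I_n = V_th/R_th = 2.066/1.033 = 2 A, and R_n = R_th = 1.033 Ω

Final answer: I_n = 2 A, R_n = 1.033 Ω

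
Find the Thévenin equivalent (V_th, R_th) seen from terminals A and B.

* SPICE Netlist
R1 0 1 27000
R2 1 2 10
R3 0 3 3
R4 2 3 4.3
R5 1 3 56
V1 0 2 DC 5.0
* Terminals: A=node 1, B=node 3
Step 1 — V_th is the open-circuit voltage V_A - V_B (nothing connected across the terminals).
Nodal analysis, taking node 2 as the 0 V reference.
Source V1 fixes V_0 = 5 V.
KCL at each unknown node (sum of currents leaving = 0; resistances in Ω):
  Node 1: (V_1 - 5)/27000 + (V_1 - 0)/10 + (V_1 - V_3)/56 = 0
  Node 3: (V_3 - 5)/3 + (V_3 - 0)/4.3 + (V_3 - V_1)/56 = 0
Collecting terms (coefficients in siemens):
  0.1179·V_1 - 0.01786·V_3 = 0.0001852
  0.5837·V_3 - 0.01786·V_1 = 1.667
Determinant D = (0.1179)(0.5837) - (-0.01786)(-0.01786) = 0.0685
V_1 = [(0.0001852)(0.5837) - (-0.01786)(1.667)]/D = 0.436 V
V_3 = [(0.1179)(1.667) - (0.0001852)(-0.01786)]/D = 2.868 V
V_th = V_1 - V_3 = 0.436 - 2.868 = -2.432 V
Step 2 — R_th: zero the source — replace V1 by a short circuit (node 2 merges into node 0) — and find the resistance seen between A (node 1) and B (node 3).
Reduce the network between node 1 (A) and node 3 (B) by series/parallel combination:
  Rp1 = R1 ‖ R2 (parallel, both between nodes 0 and 1) = 1/(1/27000 + 1/10) = 9.996 Ω
  Rp2 = R3 ‖ R4 (parallel, both between nodes 0 and 3) = 1/(1/3 + 1/4.3) = 1.767 Ω
  Rs1 = Rp1 + Rp2 (series, joined only at node 0) = 9.996 + 1.767 = 11.76 Ω
  Rp3 = R5 ‖ Rs1 (parallel, both between nodes 1 and 3) = 1/(1/56 + 1/11.76) = 9.721 Ω
R_th = 9.721 Ω

Final answer: V_th = -2.432 V, R_th = 9.721 Ω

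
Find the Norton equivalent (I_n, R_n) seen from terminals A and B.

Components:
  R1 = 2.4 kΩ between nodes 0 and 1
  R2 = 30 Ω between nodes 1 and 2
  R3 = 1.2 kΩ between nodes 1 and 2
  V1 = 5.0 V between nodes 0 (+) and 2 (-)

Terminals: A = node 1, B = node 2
Find the Thévenin equivalent first; then I_n = V_th/R_th and R_n = R_th.
Step 1 — V_th is the open-circuit voltage V_A - V_B (nothing connected across the terminals).
Nodal analysis, taking node 2 as the 0 V reference.
Source V1 fixes V_0 = 5 V.
KCL at each unknown node (sum of currents leaving = 0; resistances in Ω):
  Node 1: (V_1 - 5)/2400 + (V_1 - 0)/30 + (V_1 - 0)/1200 = 0
Collecting terms: 0.03458 × V_1 = 0.002083  =>  V_1 = 0.06024 V
V_th = V_1 - V_2 = 0.06024 - 0 = 0.06024 V
Step 2 — R_th: zero the source — replace V1 by a short circuit (node 2 merges into node 0) — and find the resistance seen between A (node 1) and B (node 0).
Reduce the network between node 1 (A) and node 0 (B) by series/parallel combination:
  Rp1 = R1 ‖ R2 ‖ R3 (parallel, all between nodes 0 and 1) = 1/(1/2400 + 1/30 + 1/1200) = 28.92 Ω
R_th = 28.92 Ω
I_n = V_th/R_th = 0.06024/28.92 = 0.002083 A, and R_n = R_th = 28.92 Ω

Final answer: I_n = 0.002083 A, R_n = 28.92 Ω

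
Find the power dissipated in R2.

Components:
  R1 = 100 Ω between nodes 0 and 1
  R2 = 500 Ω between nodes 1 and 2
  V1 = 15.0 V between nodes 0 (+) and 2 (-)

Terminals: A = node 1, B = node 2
Nodal analysis, taking node 2 as the 0 V reference.
Source V1 fixes V_0 = 15 V.
KCL at each unknown node (sum of currents leaving = 0; resistances in Ω):
  Node 1: (V_1 - 15)/100 + (V_1 - 0)/500 = 0
Collecting terms: 0.012 × V_1 = 0.15  =>  V_1 = 12.5 V
I_R2 = (V_1 - V_2)/R2 = (12.5 - 0)/500 = 0.025 A
P_R2 = I_R2² × R2 = (0.025)² × 500 = 0.3125 W

Final answer: 0.3125 W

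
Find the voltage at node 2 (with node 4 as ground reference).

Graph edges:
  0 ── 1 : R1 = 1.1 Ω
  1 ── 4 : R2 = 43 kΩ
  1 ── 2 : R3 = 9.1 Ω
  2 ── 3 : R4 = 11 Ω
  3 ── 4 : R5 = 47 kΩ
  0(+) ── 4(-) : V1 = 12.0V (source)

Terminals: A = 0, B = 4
Nodal analysis, taking node 4 as the 0 V reference.
Source V1 fixes V_0 = 12 V.
KCL at each unknown node (sum of currents leaving = 0; resistances in Ω):
  Node 1: (V_1 - 12)/1.1 + (V_1 - 0)/43000 + (V_1 - V_2)/9.1 = 0
  Node 2: (V_2 - V_1)/9.1 + (V_2 - V_3)/11 = 0
  Node 3: (V_3 - V_2)/11 + (V_3 - 0)/47000 = 0
Collecting terms (coefficients in siemens):
  1.019·V_1 - 0.1099·V_2 = 10.91
  0.2008·V_2 - 0.1099·V_1 - 0.09091·V_3 = 0
  0.09093·V_3 - 0.09091·V_2 = 0
Solving these 3 simultaneous equations (Gaussian elimination) gives:
  V_1 = 12 V, V_2 = 12 V, V_3 = 11.99 V
The requested potential is V_2 = 12 V.

Final answer: V_2 = 12 V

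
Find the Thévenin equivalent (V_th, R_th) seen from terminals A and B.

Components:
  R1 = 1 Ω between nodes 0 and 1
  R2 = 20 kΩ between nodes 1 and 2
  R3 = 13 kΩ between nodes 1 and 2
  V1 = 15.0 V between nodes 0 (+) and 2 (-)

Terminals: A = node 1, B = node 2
Step 1 — V_th is the open-circuit voltage V_A - V_B (nothing connected across the terminals).
Nodal analysis, taking node 2 as the 0 V reference.
Source V1 fixes V_0 = 15 V.
KCL at each unknown node (sum of currents leaving = 0; resistances in Ω):
  Node 1: (V_1 - 15)/1 + (V_1 - 0)/20000 + (V_1 - 0)/13000 = 0
Collecting terms: 1 × V_1 = 15  =>  V_1 = 15 V
V_th = V_1 - V_2 = 15 - 0 = 15 V
Step 2 — R_th: zero the source — replace V1 by a short circuit (node 2 merges into node 0) — and find the resistance seen between A (node 1) and B (node 0).
Reduce the network between node 1 (A) and node 0 (B) by series/parallel combination:
  Rp1 = R1 ‖ R2 ‖ R3 (parallel, all between nodes 0 and 1) = 1/(1/1 + 1/20000 + 1/13000) = 0.9999 Ω
R_th = 0.9999 Ω

Final answer: V_th = 15 V, R_th = 0.9999 Ω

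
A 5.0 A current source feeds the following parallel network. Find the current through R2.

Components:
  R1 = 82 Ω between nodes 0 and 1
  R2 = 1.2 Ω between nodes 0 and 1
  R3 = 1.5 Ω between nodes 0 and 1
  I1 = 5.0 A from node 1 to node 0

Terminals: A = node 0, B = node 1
All resistors sit directly between nodes 0 and 1, so they are in parallel and share one voltage V; the full source current 5 A splits among them.
1/R_par = 1/82 + 1/1.2 + 1/1.5 = 1.512 S  =>  R_par = 0.6613 Ω
V = I × R_par = 5 × 0.6613 = 3.306 V
I_R2 = V/R2 = 3.306/1.2 = 2.755 A

Final answer: 2.755 A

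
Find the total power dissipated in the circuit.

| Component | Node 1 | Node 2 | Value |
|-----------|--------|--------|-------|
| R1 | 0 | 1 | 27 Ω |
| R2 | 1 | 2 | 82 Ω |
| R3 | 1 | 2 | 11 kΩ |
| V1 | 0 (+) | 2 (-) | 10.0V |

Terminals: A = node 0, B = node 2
Nodal analysis, taking node 2 as the 0 V reference.
Source V1 fixes V_0 = 10 V.
KCL at each unknown node (sum of currents leaving = 0; resistances in Ω):
  Node 1: (V_1 - 10)/27 + (V_1 - 0)/82 + (V_1 - 0)/11000 = 0
Collecting terms: 0.04932 × V_1 = 0.3704  =>  V_1 = 7.509 V
Power in each resistor, P = (ΔV)²/R:
  P_R1 = (10 - 7.509)²/27 = 0.2298 W
  P_R2 = (7.509 - 0)²/82 = 0.6876 W
  P_R3 = (7.509 - 0)²/11000 = 0.005126 W
P_total = P_R1 + P_R2 + P_R3 = 0.9226 W

Final answer: 0.9226 W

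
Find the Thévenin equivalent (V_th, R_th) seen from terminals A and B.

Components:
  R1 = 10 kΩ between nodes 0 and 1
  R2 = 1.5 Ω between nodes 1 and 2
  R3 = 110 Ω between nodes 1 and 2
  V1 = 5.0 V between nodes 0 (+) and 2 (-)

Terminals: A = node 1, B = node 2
Step 1 — V_th is the open-circuit voltage V_A - V_B (nothing connected across the terminals).
Nodal analysis, taking node 2 as the 0 V reference.
Source V1 fixes V_0 = 5 V.
KCL at each unknown node (sum of currents leaving = 0; resistances in Ω):
  Node 1: (V_1 - 5)/10000 + (V_1 - 0)/1.5 + (V_1 - 0)/110 = 0
Collecting terms: 0.6759 × V_1 = 0.0005  =>  V_1 = 0.0007398 V
V_th = V_1 - V_2 = 0.0007398 - 0 = 0.0007398 V
Step 2 — R_th: zero the source — replace V1 by a short circuit (node 2 merges into node 0) — and find the resistance seen between A (node 1) and B (node 0).
Reduce the network between node 1 (A) and node 0 (B) by series/parallel combination:
  Rp1 = R1 ‖ R2 ‖ R3 (parallel, all between nodes 0 and 1) = 1/(1/10000 + 1/1.5 + 1/110) = 1.48 Ω
R_th = 1.48 Ω

Final answer: V_th = 0.0007398 V, R_th = 1.48 Ω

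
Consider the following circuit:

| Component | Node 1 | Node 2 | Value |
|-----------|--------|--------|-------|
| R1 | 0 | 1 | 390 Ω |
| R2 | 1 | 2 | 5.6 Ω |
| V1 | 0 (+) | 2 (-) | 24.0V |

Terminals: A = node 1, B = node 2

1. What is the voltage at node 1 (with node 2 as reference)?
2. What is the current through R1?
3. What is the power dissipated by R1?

Nodal analysis, taking node 2 as the 0 V reference.
Source V1 fixes V_0 = 24 V.
KCL at each unknown node (sum of currents leaving = 0; resistances in Ω):
  Node 1: (V_1 - 24)/390 + (V_1 - 0)/5.6 = 0
Collecting terms: 0.1811 × V_1 = 0.06154  =>  V_1 = 0.3397 V
Part 1:
  Read off the nodal solution: V_1 = 0.3397 V
Part 2:
  I_R1 = (V_0 - V_1)/R1 = (24 - 0.3397)/390 = 0.06067 A
  Magnitude: I_R1 = 0.06067 A
Part 3:
  I_R1 = (V_0 - V_1)/R1 = (24 - 0.3397)/390 = 0.06067 A
  P_R1 = I_R1² × R1 = (0.06067)² × 390 = 1.435 W

Final answers:
1. V_1 = 0.3397 V
2. I_R1 = 0.06067 A
3. P_R1 = 1.435 W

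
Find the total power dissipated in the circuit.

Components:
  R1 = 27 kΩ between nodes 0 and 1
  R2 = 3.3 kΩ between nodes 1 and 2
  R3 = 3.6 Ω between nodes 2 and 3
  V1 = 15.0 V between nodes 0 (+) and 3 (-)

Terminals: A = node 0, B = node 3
Nodal analysis, taking node 3 as the 0 V reference.
Source V1 fixes V_0 = 15 V.
KCL at each unknown node (sum of currents leaving = 0; resistances in Ω):
  Node 1: (V_1 - 15)/27000 + (V_1 - V_2)/3300 = 0
  Node 2: (V_2 - V_1)/3300 + (V_2 - 0)/3.6 = 0
Collecting terms (coefficients in siemens):
  0.0003401·V_1 - 0.000303·V_2 = 0.0005556
  0.2781·V_2 - 0.000303·V_1 = 0
Determinant D = (0.0003401)(0.2781) - (-0.000303)(-0.000303) = 0.00009447
V_1 = [(0.0005556)(0.2781) - (-0.000303)(0)]/D = 1.635 V
V_2 = [(0.0003401)(0) - (0.0005556)(-0.000303)]/D = 0.001782 V
Power in each resistor, P = (ΔV)²/R:
  P_R1 = (15 - 1.635)²/27000 = 0.006615 W
  P_R2 = (1.635 - 0.001782)²/3300 = 0.0008086 W
  P_R3 = (0.001782 - 0)²/3.6 = 0.0000008821 W
P_total = P_R1 + P_R2 + P_R3 = 0.007425 W

Final answer: 0.007425 W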